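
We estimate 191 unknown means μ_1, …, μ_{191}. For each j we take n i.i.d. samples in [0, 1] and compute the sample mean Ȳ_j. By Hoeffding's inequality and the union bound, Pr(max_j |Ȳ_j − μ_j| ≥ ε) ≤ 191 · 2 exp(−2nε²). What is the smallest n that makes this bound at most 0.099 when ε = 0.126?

Need 2·191·exp(−2nε²) ≤ 0.099, i.e. exp(−2nε²) ≤ 0.099/382.
So 2nε² ≥ ln(382/0.099) = 8.258056.
Hence n ≥ 8.258056/(2·0.126²) = 260.080.
The smallest integer n is 261.

261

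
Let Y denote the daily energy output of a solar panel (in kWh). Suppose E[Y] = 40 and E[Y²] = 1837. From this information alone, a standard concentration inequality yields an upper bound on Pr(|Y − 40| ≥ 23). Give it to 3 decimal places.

The first two moments determine the variance, so Chebyshev's inequality is the sharpest standard bound available.
Var(Y) = E[Y²] − (E[Y])² = 1837 − 1600 = 237.
Chebyshev's inequality: Pr(|Y − μ| ≥ t) ≤ Var(Y)/t² = 237/529 = 0.4480.

0.448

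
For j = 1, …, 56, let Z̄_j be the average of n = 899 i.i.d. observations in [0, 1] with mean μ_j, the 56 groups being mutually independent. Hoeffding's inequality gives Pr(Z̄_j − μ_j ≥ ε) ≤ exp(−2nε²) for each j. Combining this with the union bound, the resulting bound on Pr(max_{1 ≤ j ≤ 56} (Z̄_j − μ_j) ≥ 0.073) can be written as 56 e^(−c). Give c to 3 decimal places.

Union bound over the 56 events: Pr(max_{1 ≤ j ≤ 56} (Z̄_j − μ_j) ≥ 0.073) ≤ 56·exp(−2nε²) = 56 exp(−2·899·0.073²).
So c = 2·899·0.073² = 9.5815.

9.582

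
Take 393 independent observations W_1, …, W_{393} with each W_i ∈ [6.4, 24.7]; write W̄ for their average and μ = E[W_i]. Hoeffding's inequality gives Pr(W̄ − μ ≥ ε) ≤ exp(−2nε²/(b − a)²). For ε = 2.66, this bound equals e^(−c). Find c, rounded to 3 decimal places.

16.607

c = 2nε²/(b − a)² = 2·393·2.66² / 18.3² = 16.6067.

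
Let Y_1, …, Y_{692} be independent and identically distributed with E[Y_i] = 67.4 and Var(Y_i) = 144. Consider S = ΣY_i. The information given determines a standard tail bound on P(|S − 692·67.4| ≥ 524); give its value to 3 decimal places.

With mean and variance of each term known, Chebyshev's inequality bounds the deviation of the sum (or sample mean).
Var(S) = n·Var(Y_i) = 692·144 = 99648.
Chebyshev: P(|S − 692·67.4| ≥ 524) ≤ Var(S)/524² = 99648/274576 = 0.3629.

0.363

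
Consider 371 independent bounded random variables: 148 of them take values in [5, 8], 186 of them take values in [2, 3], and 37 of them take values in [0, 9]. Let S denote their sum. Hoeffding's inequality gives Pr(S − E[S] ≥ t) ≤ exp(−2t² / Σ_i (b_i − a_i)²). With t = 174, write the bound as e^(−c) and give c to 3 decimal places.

Σ(b_i − a_i)² = 148·3² + 186·1² + 37·9² = 4515.
c = 2t² / 4515 = 2·174² / 4515 = 13.4113.

13.411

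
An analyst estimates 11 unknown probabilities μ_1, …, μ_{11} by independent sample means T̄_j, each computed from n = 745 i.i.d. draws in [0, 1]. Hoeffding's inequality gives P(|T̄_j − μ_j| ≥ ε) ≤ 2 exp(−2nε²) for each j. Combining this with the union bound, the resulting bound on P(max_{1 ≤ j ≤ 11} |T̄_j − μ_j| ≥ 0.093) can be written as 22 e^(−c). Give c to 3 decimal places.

Union bound over the 11 events: P(max_{1 ≤ j ≤ 11} |T̄_j − μ_j| ≥ 0.093) ≤ 11·2·exp(−2nε²) = 22 exp(−2·745·0.093²).
So c = 2·745·0.093² = 12.8870.

12.887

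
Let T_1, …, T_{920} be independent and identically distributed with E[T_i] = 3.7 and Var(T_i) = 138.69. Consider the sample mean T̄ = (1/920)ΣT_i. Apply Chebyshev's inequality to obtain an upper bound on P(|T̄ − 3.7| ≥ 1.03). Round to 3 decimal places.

Var(T̄) = Var(T_i)/n = 138.69/920 = 0.15075.
Chebyshev: P(|T̄ − 3.7| ≥ 1.03) ≤ Var(T̄)/(1.03)² = 138.69/(920·1.03²) = 0.1421.

0.142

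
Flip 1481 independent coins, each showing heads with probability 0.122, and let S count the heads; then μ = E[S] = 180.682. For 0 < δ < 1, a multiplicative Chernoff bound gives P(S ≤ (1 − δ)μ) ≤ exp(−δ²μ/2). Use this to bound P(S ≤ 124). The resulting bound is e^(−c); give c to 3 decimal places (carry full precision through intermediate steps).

Write 124 = (1 − δ)μ, so δ = 1 − 124/180.682 = 0.3137114…
Then the exponent is δ²μ/2 = (μ − 124)²/(2μ) = 8.890894.

8.891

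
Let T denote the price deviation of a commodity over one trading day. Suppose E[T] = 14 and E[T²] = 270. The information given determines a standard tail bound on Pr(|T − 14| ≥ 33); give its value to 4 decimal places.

The first two moments determine the variance, so Chebyshev's inequality is the sharpest standard bound available.
Var(T) = E[T²] − (E[T])² = 270 − 196 = 74.
Chebyshev's inequality: Pr(|T − μ| ≥ t) ≤ Var(T)/t² = 74/1089 = 0.0680.

0.0680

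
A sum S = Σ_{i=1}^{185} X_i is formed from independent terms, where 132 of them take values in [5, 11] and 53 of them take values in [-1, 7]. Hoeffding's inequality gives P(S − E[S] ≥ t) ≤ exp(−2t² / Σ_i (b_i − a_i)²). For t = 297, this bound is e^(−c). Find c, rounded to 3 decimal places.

Σ(b_i − a_i)² = 132·6² + 53·8² = 8144.
c = 2t² / 8144 = 2·297² / 8144 = 21.6623.

21.662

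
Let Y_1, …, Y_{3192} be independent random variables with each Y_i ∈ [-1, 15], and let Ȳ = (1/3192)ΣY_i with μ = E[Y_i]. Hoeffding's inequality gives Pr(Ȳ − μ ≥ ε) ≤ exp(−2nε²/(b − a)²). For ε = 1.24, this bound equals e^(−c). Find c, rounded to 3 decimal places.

c = 2nε²/(b − a)² = 2·3192·1.24² / 16² = 38.3439.

38.344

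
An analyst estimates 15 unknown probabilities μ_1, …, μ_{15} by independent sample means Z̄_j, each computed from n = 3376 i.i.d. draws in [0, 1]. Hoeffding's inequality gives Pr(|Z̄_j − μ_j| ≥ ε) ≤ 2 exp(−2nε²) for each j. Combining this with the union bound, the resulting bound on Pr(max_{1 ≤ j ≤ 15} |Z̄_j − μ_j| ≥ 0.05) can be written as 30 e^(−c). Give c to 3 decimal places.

16.880

Union bound over the 15 events: Pr(max_{1 ≤ j ≤ 15} |Z̄_j − μ_j| ≥ 0.05) ≤ 15·2·exp(−2nε²) = 30 exp(−2·3376·0.05²).
So c = 2·3376·0.05² = 16.8800.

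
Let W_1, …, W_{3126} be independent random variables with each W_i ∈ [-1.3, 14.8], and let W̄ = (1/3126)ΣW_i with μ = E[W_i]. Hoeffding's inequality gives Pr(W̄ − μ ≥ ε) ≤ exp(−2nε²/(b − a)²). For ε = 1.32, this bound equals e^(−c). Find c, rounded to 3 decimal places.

c = 2nε²/(b − a)² = 2·3126·1.32² / 16.1² = 42.0257.

42.026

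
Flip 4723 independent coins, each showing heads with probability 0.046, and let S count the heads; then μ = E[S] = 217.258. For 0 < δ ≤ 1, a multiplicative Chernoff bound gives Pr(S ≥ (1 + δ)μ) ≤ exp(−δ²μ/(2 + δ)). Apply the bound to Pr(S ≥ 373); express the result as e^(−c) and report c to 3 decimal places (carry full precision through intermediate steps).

Write 373 = (1 + δ)μ, so δ = 373/217.258 − 1 = 0.7168528…
Then the exponent is δ²μ/(2 + δ) = (373 − μ)² / (μ·(2 + δ)) = 41.093167.

41.093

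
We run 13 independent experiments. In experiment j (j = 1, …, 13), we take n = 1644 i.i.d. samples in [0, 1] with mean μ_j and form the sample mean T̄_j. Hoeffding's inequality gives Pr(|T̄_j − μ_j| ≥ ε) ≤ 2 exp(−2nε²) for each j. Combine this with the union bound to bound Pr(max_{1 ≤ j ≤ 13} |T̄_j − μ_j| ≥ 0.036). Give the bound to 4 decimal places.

0.3667

Per-experiment Hoeffding bound: 2·exp(−2·1644·0.036²) = 2·exp(−4.26125) = 0.028209.
Union bound over 13 events: 13·0.028209 = 0.36672.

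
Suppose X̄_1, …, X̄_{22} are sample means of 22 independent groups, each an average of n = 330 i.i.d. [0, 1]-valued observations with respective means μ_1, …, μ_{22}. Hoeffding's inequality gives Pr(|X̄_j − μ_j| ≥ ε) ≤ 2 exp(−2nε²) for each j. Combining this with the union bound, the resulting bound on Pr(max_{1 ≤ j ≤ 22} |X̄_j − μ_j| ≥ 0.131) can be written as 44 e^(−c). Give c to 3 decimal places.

Union bound over the 22 events: Pr(max_{1 ≤ j ≤ 22} |X̄_j − μ_j| ≥ 0.131) ≤ 22·2·exp(−2nε²) = 44 exp(−2·330·0.131²).
So c = 2·330·0.131² = 11.3263.

11.326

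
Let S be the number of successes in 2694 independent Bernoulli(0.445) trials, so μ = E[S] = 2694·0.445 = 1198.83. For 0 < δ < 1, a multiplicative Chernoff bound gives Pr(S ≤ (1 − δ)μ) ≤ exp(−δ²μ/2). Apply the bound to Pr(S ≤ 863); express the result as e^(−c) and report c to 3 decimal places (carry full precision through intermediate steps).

47.038

Write 863 = (1 − δ)μ, so δ = 1 − 863/1198.83 = 0.2801315…
Then the exponent is δ²μ/2 = (μ − 863)²/(2μ) = 47.038274.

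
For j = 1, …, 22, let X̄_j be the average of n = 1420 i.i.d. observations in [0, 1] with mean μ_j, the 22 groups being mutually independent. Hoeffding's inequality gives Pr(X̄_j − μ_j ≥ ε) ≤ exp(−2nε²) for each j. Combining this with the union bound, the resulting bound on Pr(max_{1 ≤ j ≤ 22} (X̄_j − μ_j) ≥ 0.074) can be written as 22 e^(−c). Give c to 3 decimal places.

15.552

Union bound over the 22 events: Pr(max_{1 ≤ j ≤ 22} (X̄_j − μ_j) ≥ 0.074) ≤ 22·exp(−2nε²) = 22 exp(−2·1420·0.074²).
So c = 2·1420·0.074² = 15.5518.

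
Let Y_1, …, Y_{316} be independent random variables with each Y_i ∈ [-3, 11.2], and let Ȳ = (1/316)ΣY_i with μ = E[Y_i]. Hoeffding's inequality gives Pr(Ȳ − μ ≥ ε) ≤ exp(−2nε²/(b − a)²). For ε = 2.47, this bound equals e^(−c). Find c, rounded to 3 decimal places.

19.122

c = 2nε²/(b − a)² = 2·316·2.47² / 14.2² = 19.1220.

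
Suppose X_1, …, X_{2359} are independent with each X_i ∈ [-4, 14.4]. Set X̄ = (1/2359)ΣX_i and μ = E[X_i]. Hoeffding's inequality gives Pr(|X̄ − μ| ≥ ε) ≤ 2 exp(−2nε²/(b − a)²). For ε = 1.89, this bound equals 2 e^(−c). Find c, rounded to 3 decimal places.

49.779

c = 2nε²/(b − a)² = 2·2359·1.89² / 18.4² = 49.7790.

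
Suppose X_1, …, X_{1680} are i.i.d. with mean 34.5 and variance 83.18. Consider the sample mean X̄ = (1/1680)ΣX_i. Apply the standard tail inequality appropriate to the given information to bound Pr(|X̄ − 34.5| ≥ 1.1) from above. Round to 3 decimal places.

0.041

With mean and variance of each term known, Chebyshev's inequality bounds the deviation of the sum (or sample mean).
Var(X̄) = Var(X_i)/n = 83.18/1680 = 0.049512.
Chebyshev: Pr(|X̄ − 34.5| ≥ 1.1) ≤ Var(X̄)/(1.1)² = 83.18/(1680·1.1²) = 0.0409.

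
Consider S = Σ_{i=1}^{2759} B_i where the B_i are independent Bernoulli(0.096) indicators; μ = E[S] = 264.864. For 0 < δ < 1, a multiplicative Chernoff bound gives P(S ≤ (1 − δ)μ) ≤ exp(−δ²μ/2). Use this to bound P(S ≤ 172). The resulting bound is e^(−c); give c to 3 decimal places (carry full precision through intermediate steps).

Write 172 = (1 − δ)μ, so δ = 1 − 172/264.864 = 0.3506101…
Then the exponent is δ²μ/2 = (μ − 172)²/(2μ) = 16.279529.

16.280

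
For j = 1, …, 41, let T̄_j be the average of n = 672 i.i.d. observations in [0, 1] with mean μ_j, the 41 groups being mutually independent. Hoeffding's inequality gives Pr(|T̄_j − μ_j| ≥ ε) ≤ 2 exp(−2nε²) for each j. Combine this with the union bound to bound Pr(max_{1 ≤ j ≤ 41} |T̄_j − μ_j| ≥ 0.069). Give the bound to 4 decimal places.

0.1364

Per-experiment Hoeffding bound: 2·exp(−2·672·0.069²) = 2·exp(−6.39878) = 0.0033272.
Union bound over 41 events: 41·0.0033272 = 0.13641.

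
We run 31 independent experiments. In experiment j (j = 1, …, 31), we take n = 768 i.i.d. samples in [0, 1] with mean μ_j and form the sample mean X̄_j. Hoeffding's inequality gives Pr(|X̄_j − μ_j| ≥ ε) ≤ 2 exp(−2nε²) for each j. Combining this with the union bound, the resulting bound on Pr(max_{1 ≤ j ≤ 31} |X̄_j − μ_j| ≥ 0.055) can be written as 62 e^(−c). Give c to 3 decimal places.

4.646

Union bound over the 31 events: Pr(max_{1 ≤ j ≤ 31} |X̄_j − μ_j| ≥ 0.055) ≤ 31·2·exp(−2nε²) = 62 exp(−2·768·0.055²).
So c = 2·768·0.055² = 4.6464.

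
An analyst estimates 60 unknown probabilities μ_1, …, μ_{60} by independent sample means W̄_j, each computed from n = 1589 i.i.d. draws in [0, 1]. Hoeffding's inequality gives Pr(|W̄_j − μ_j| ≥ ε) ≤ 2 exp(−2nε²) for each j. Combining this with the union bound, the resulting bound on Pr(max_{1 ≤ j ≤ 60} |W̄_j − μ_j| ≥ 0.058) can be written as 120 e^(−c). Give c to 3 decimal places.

10.691

Union bound over the 60 events: Pr(max_{1 ≤ j ≤ 60} |W̄_j − μ_j| ≥ 0.058) ≤ 60·2·exp(−2nε²) = 120 exp(−2·1589·0.058²).
So c = 2·1589·0.058² = 10.6908.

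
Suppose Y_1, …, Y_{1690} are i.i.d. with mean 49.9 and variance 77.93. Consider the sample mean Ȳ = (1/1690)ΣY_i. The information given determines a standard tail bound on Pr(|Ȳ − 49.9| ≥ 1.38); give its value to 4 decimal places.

0.0242

With mean and variance of each term known, Chebyshev's inequality bounds the deviation of the sum (or sample mean).
Var(Ȳ) = Var(Y_i)/n = 77.93/1690 = 0.046112.
Chebyshev: Pr(|Ȳ − 49.9| ≥ 1.38) ≤ Var(Ȳ)/(1.38)² = 77.93/(1690·1.38²) = 0.0242.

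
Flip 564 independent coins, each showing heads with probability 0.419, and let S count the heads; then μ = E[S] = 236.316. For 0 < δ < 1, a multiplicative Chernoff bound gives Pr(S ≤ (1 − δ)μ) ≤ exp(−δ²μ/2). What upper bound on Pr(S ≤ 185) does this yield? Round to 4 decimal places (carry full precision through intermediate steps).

0.0038

Write 185 = (1 − δ)μ, so δ = 1 − 185/236.316 = 0.2171499…
Then the exponent is δ²μ/2 = (μ − 185)²/(2μ) = 5.571633.
Bound = exp(−5.571633) = 0.00380.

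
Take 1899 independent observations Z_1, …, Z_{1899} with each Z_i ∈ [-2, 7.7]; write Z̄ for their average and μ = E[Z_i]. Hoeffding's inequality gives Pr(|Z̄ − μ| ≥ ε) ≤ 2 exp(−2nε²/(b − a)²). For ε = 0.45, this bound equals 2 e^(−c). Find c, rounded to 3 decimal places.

8.174

c = 2nε²/(b − a)² = 2·1899·0.45² / 9.7² = 8.1740.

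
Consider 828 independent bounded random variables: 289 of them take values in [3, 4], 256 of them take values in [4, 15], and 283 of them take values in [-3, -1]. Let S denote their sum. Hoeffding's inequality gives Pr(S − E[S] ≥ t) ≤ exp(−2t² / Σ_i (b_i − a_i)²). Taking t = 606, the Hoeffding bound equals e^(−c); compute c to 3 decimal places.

22.671

Σ(b_i − a_i)² = 289·1² + 256·11² + 283·2² = 32397.
c = 2t² / 32397 = 2·606² / 32397 = 22.6710.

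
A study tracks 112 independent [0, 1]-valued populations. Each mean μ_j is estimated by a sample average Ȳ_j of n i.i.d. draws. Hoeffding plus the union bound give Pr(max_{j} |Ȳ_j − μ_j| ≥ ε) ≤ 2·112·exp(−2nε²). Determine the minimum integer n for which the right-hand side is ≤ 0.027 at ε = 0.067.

Need 2·112·exp(−2nε²) ≤ 0.027, i.e. exp(−2nε²) ≤ 0.027/224.
So 2nε² ≥ ln(224/0.027) = 9.023564.
Hence n ≥ 9.023564/(2·0.067²) = 1005.075.
The smallest integer n is 1006.

1006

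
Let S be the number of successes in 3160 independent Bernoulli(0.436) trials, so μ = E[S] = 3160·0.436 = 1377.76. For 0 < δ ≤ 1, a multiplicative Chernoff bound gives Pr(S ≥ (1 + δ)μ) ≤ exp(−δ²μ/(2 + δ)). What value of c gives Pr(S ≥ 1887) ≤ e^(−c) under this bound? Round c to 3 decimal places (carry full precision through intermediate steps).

Write 1887 = (1 + δ)μ, so δ = 1887/1377.76 − 1 = 0.3696144…
Then the exponent is δ²μ/(2 + δ) = (1887 − μ)² / (μ·(2 + δ)) = 79.431682.

79.432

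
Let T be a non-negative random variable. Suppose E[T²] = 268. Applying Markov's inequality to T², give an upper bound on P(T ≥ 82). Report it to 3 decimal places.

0.040

Since T ≥ 0, the event {T ≥ 82} is the same as {T² ≥ 6724}.
Markov's inequality applied to T² gives P(T² ≥ 6724) ≤ E[T²]/6724 = 268/6724 = 0.0399.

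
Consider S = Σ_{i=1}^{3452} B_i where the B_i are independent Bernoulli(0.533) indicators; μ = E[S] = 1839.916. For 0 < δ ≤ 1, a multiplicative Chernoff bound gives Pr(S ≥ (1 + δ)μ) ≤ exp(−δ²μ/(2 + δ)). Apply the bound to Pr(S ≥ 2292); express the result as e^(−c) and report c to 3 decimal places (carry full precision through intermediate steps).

49.464

Write 2292 = (1 + δ)μ, so δ = 2292/1839.916 − 1 = 0.245709…
Then the exponent is δ²μ/(2 + δ) = (2292 − μ)² / (μ·(2 + δ)) = 49.463722.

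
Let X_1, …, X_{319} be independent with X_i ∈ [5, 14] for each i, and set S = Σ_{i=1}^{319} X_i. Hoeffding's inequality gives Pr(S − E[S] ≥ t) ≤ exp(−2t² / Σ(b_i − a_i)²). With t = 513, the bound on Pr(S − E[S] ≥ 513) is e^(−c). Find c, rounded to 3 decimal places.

20.370

Σ(b_i − a_i)² = 319·(9)² = 25839.
c = 2t²/25839 = 2·513²/25839 = 20.3699.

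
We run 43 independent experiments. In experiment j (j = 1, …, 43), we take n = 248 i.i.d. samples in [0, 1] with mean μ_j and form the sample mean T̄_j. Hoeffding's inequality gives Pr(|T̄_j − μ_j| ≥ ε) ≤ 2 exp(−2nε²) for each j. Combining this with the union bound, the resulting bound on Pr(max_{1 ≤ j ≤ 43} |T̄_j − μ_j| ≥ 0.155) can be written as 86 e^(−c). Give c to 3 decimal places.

Union bound over the 43 events: Pr(max_{1 ≤ j ≤ 43} |T̄_j − μ_j| ≥ 0.155) ≤ 43·2·exp(−2nε²) = 86 exp(−2·248·0.155²).
So c = 2·248·0.155² = 11.9164.

11.916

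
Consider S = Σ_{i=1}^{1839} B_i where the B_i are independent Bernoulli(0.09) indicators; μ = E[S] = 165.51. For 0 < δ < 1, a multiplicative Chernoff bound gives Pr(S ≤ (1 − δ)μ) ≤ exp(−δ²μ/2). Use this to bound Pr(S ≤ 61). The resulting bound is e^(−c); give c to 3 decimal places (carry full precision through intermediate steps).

32.996

Write 61 = (1 − δ)μ, so δ = 1 − 61/165.51 = 0.6314422…
Then the exponent is δ²μ/2 = (μ − 61)²/(2μ) = 32.996013.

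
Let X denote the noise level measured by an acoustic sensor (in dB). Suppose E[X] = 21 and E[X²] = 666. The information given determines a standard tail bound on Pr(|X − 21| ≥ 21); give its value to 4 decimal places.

0.5102

The first two moments determine the variance, so Chebyshev's inequality is the sharpest standard bound available.
Var(X) = E[X²] − (E[X])² = 666 − 441 = 225.
Chebyshev's inequality: Pr(|X − μ| ≥ t) ≤ Var(X)/t² = 225/441 = 0.5102.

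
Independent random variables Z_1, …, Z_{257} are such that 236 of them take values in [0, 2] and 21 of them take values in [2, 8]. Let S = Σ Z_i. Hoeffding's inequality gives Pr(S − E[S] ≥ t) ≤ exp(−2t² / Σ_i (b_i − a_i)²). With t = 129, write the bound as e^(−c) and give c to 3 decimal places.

19.578

Σ(b_i − a_i)² = 236·2² + 21·6² = 1700.
c = 2t² / 1700 = 2·129² / 1700 = 19.5776.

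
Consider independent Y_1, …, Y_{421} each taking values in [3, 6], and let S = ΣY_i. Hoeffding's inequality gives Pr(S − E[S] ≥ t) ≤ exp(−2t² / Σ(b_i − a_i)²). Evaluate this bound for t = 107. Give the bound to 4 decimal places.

Σ(b_i − a_i)² = 421·(3)² = 3789.
Exponent = 2·107²/3789 = 6.0433.
Bound = exp(−6.0433) = 0.00237.

0.0024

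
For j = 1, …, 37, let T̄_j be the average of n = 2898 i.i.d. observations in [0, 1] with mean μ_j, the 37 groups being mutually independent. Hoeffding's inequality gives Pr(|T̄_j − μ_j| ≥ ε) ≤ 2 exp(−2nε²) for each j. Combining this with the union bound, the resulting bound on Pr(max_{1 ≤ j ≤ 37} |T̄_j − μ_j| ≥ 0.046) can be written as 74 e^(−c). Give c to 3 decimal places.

Union bound over the 37 events: Pr(max_{1 ≤ j ≤ 37} |T̄_j − μ_j| ≥ 0.046) ≤ 37·2·exp(−2nε²) = 74 exp(−2·2898·0.046²).
So c = 2·2898·0.046² = 12.2643.

12.264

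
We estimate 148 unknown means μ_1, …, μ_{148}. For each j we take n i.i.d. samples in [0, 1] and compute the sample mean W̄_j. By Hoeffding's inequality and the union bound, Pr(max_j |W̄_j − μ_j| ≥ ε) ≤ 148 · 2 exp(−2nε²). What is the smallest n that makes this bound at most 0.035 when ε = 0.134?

Need 2·148·exp(−2nε²) ≤ 0.035, i.e. exp(−2nε²) ≤ 0.035/296.
So 2nε² ≥ ln(296/0.035) = 9.042767.
Hence n ≥ 9.042767/(2·0.134²) = 251.803.
The smallest integer n is 252.

252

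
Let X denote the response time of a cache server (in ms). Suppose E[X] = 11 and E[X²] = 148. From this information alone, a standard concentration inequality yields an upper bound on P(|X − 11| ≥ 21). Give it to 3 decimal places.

0.061

The first two moments determine the variance, so Chebyshev's inequality is the sharpest standard bound available.
Var(X) = E[X²] − (E[X])² = 148 − 121 = 27.
Chebyshev's inequality: P(|X − μ| ≥ t) ≤ Var(X)/t² = 27/441 = 0.0612.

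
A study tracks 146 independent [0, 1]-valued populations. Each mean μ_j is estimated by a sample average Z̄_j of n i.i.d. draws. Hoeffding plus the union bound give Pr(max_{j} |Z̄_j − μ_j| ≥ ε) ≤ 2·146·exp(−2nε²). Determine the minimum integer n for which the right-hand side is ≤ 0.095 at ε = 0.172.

136

Need 2·146·exp(−2nε²) ≤ 0.095, i.e. exp(−2nε²) ≤ 0.095/292.
So 2nε² ≥ ln(292/0.095) = 8.030632.
Hence n ≥ 8.030632/(2·0.172²) = 135.726.
The smallest integer n is 136.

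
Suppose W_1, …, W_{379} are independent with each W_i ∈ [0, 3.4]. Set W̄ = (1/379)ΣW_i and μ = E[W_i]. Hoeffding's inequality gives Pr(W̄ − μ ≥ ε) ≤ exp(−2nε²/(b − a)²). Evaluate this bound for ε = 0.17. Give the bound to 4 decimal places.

0.1503

Exponent: 2nε²/(b − a)² = 2·379·0.17² / 3.4² = 1.89500.
Bound = exp(−1.89500) = 0.15032.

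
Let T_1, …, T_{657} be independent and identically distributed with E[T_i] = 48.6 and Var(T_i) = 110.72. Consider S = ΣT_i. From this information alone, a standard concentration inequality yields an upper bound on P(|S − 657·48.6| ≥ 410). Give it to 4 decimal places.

With mean and variance of each term known, Chebyshev's inequality bounds the deviation of the sum (or sample mean).
Var(S) = n·Var(T_i) = 657·110.72 = 72743.04.
Chebyshev: P(|S − 657·48.6| ≥ 410) ≤ Var(S)/410² = 72743.04/168100 = 0.4327.

0.4327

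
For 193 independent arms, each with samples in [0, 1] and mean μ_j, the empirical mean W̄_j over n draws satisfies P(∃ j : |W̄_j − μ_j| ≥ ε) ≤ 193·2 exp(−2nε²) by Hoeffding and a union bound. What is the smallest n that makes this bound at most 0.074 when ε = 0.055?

1415

Need 2·193·exp(−2nε²) ≤ 0.074, i.e. exp(−2nε²) ≤ 0.074/386.
So 2nε² ≥ ln(386/0.074) = 8.559528.
Hence n ≥ 8.559528/(2·0.055²) = 1414.798.
The smallest integer n is 1415.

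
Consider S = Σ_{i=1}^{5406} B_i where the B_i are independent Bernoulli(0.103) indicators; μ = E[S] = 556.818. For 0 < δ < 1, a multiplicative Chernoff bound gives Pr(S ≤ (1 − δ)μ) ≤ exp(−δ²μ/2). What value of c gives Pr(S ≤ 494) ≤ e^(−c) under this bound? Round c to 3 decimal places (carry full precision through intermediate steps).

Write 494 = (1 − δ)μ, so δ = 1 − 494/556.818 = 0.112816…
Then the exponent is δ²μ/2 = (μ − 494)²/(2μ) = 3.543439.

3.543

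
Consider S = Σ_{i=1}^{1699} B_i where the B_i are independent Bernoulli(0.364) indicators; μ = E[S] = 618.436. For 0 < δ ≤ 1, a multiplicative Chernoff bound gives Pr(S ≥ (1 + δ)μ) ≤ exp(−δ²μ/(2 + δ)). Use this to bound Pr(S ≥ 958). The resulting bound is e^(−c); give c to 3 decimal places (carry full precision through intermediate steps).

Write 958 = (1 + δ)μ, so δ = 958/618.436 − 1 = 0.5490689…
Then the exponent is δ²μ/(2 + δ) = (958 − μ)² / (μ·(2 + δ)) = 73.142018.

73.142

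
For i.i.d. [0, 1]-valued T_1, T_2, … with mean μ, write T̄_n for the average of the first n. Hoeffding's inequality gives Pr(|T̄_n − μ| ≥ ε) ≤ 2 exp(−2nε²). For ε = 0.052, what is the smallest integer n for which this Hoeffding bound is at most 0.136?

498

Require 2·exp(−2nε²) ≤ 0.136, i.e. 2nε² ≥ ln(2/0.136) = 2.688248.
So n ≥ 2.688248 / (2·0.052²) = 497.087.
The smallest integer n is 498.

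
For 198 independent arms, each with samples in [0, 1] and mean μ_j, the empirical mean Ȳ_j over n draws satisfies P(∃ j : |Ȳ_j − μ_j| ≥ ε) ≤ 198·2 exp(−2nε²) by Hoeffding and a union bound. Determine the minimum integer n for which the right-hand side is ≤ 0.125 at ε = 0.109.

Need 2·198·exp(−2nε²) ≤ 0.125, i.e. exp(−2nε²) ≤ 0.125/396.
So 2nε² ≥ ln(396/0.125) = 8.060856.
Hence n ≥ 8.060856/(2·0.109²) = 339.233.
The smallest integer n is 340.

340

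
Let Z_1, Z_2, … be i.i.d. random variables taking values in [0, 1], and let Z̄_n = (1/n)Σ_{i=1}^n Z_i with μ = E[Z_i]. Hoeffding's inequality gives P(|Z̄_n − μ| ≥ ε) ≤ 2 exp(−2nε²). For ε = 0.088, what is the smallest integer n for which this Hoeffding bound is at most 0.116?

184

Require 2·exp(−2nε²) ≤ 0.116, i.e. 2nε² ≥ ln(2/0.116) = 2.847312.
So n ≥ 2.847312 / (2·0.088²) = 183.840.
The smallest integer n is 184.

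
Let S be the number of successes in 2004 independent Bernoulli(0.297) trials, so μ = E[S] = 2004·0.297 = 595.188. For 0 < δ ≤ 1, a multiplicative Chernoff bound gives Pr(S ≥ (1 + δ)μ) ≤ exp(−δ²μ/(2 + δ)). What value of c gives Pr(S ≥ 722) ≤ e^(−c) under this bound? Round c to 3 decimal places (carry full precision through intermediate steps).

Write 722 = (1 + δ)μ, so δ = 722/595.188 − 1 = 0.2130621…
Then the exponent is δ²μ/(2 + δ) = (722 − μ)² / (μ·(2 + δ)) = 12.208799.

12.209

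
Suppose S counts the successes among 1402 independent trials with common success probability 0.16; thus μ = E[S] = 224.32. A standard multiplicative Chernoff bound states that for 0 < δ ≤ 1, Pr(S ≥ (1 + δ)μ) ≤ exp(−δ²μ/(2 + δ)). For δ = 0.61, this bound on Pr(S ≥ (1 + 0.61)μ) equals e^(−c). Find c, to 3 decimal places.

31.981

c = δ²μ/(2 + δ) = 0.61²·224.32/(2 + 0.61) = 31.9806.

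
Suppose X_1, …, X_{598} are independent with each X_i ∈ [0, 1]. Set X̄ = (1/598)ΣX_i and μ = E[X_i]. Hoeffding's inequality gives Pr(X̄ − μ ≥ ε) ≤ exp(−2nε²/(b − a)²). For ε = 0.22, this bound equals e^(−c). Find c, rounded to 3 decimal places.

57.886

c = 2nε²/(b − a)² = 2·598·0.22² / 1² = 57.8864.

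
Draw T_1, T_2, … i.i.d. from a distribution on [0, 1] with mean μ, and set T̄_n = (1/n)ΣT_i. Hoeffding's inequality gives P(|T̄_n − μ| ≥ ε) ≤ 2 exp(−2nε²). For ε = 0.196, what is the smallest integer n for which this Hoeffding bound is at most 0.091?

41

Require 2·exp(−2nε²) ≤ 0.091, i.e. 2nε² ≥ ln(2/0.091) = 3.090043.
So n ≥ 3.090043 / (2·0.196²) = 40.218.
The smallest integer n is 41.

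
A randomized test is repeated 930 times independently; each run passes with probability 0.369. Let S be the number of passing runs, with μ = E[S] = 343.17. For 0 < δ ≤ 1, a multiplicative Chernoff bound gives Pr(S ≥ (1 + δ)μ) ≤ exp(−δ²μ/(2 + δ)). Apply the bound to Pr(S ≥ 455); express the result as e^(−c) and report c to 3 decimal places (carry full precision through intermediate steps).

Write 455 = (1 + δ)μ, so δ = 455/343.17 − 1 = 0.3258735…
Then the exponent is δ²μ/(2 + δ) = (455 − μ)² / (μ·(2 + δ)) = 15.668277.

15.668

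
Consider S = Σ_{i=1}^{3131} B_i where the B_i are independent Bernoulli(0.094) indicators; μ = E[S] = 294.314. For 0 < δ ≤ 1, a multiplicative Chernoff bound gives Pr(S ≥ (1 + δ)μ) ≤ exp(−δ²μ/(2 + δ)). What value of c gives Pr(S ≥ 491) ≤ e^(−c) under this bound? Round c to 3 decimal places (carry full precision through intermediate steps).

Write 491 = (1 + δ)μ, so δ = 491/294.314 − 1 = 0.6682863…
Then the exponent is δ²μ/(2 + δ) = (491 − μ)² / (μ·(2 + δ)) = 49.261038.

49.261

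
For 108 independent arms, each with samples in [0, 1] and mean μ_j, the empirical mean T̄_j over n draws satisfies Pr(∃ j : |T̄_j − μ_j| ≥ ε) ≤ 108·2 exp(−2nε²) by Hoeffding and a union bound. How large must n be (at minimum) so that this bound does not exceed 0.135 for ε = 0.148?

Need 2·108·exp(−2nε²) ≤ 0.135, i.e. exp(−2nε²) ≤ 0.135/216.
So 2nε² ≥ ln(216/0.135) = 7.377759.
Hence n ≥ 7.377759/(2·0.148²) = 168.411.
The smallest integer n is 169.

169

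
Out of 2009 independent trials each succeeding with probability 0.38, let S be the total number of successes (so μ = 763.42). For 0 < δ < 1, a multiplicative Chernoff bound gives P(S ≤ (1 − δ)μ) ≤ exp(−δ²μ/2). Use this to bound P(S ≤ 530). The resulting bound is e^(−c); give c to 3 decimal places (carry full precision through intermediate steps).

Write 530 = (1 − δ)μ, so δ = 1 − 530/763.42 = 0.3057557…
Then the exponent is δ²μ/2 = (μ − 530)²/(2μ) = 35.684745.

35.685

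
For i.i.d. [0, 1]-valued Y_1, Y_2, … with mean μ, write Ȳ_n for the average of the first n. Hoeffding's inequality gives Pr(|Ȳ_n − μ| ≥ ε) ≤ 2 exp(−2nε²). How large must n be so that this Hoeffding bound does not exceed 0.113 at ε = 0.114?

111

Require 2·exp(−2nε²) ≤ 0.113, i.e. 2nε² ≥ ln(2/0.113) = 2.873515.
So n ≥ 2.873515 / (2·0.114²) = 110.554.
The smallest integer n is 111.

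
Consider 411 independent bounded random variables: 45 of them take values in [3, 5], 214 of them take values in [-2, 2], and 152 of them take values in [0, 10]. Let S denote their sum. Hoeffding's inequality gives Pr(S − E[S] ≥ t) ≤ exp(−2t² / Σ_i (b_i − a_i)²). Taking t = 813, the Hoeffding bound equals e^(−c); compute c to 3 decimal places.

70.301

Σ(b_i − a_i)² = 45·2² + 214·4² + 152·10² = 18804.
c = 2t² / 18804 = 2·813² / 18804 = 70.3009.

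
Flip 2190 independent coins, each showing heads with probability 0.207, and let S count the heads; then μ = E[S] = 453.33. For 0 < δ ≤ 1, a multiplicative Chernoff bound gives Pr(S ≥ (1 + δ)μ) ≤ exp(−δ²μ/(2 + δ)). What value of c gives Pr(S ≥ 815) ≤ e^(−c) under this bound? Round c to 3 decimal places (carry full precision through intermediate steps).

103.132

Write 815 = (1 + δ)μ, so δ = 815/453.33 − 1 = 0.7978073…
Then the exponent is δ²μ/(2 + δ) = (815 − μ)² / (μ·(2 + δ)) = 103.131826.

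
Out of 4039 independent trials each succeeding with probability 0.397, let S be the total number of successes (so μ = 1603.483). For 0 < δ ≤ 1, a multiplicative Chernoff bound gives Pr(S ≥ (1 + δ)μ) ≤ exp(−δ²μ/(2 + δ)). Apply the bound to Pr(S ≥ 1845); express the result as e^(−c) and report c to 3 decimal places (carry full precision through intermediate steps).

Write 1845 = (1 + δ)μ, so δ = 1845/1603.483 − 1 = 0.1506202…
Then the exponent is δ²μ/(2 + δ) = (1845 − μ)² / (μ·(2 + δ)) = 16.914818.

16.915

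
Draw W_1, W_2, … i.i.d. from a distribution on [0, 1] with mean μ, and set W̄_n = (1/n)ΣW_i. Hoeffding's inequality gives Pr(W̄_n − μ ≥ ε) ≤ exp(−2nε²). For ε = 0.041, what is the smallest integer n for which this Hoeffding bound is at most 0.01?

1370

Require exp(−2nε²) ≤ 0.01, i.e. 2nε² ≥ ln(1/0.01) = 4.605170.
So n ≥ 4.605170 / (2·0.041²) = 1369.771.
The smallest integer n is 1370.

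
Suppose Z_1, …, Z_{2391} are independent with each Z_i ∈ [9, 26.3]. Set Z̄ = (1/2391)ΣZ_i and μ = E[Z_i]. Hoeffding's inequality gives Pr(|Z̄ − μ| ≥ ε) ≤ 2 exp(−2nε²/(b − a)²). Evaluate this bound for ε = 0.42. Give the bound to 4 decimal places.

Exponent: 2nε²/(b − a)² = 2·2391·0.42² / 17.3² = 2.81849.
Bound = 2·exp(−2.81849) = 0.11939.

0.1194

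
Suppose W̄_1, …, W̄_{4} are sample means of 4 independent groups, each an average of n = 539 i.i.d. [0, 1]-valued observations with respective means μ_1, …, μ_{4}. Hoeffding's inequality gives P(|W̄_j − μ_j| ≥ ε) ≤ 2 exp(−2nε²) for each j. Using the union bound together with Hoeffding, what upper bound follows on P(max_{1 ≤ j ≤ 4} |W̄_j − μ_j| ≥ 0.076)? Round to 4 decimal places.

Per-experiment Hoeffding bound: 2·exp(−2·539·0.076²) = 2·exp(−6.22653) = 0.0039526.
Union bound over 4 events: 4·0.0039526 = 0.01581.

0.0158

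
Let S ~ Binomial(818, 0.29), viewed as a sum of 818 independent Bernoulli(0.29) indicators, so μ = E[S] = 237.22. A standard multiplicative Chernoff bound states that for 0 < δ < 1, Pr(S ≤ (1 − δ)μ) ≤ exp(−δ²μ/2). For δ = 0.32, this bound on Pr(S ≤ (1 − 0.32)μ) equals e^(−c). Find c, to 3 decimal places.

12.146

c = δ²μ/2 = 0.32²·237.22/2 = 12.1457.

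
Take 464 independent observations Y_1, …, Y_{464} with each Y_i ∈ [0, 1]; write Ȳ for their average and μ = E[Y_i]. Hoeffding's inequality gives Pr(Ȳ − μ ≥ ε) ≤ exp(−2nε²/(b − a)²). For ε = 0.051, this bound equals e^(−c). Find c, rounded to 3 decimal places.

2.414

c = 2nε²/(b − a)² = 2·464·0.051² / 1² = 2.4137.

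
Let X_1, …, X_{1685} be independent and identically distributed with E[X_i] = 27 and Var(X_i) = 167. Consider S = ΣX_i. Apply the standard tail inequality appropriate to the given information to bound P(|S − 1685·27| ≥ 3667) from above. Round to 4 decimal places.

With mean and variance of each term known, Chebyshev's inequality bounds the deviation of the sum (or sample mean).
Var(S) = n·Var(X_i) = 1685·167 = 281395.
Chebyshev: P(|S − 1685·27| ≥ 3667) ≤ Var(S)/3667² = 281395/13446889 = 0.0209.

0.0209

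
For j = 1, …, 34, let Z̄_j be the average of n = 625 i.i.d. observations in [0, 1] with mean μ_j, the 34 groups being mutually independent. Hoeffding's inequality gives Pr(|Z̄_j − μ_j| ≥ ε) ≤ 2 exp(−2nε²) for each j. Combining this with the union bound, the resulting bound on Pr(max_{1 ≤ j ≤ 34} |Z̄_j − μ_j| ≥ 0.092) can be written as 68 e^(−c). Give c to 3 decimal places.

Union bound over the 34 events: Pr(max_{1 ≤ j ≤ 34} |Z̄_j − μ_j| ≥ 0.092) ≤ 34·2·exp(−2nε²) = 68 exp(−2·625·0.092²).
So c = 2·625·0.092² = 10.5800.

10.580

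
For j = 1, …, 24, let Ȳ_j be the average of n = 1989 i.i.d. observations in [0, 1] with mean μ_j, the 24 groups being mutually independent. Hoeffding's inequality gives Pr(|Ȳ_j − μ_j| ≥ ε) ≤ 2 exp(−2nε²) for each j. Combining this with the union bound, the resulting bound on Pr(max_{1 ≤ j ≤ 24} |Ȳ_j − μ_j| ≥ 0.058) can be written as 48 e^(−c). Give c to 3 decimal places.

Union bound over the 24 events: Pr(max_{1 ≤ j ≤ 24} |Ȳ_j − μ_j| ≥ 0.058) ≤ 24·2·exp(−2nε²) = 48 exp(−2·1989·0.058²).
So c = 2·1989·0.058² = 13.3820.

13.382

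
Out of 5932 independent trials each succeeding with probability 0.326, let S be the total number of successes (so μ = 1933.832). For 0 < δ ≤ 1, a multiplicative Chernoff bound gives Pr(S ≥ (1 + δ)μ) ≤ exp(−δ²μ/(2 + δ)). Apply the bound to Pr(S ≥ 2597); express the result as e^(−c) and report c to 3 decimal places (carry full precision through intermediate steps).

97.066

Write 2597 = (1 + δ)μ, so δ = 2597/1933.832 − 1 = 0.3429295…
Then the exponent is δ²μ/(2 + δ) = (2597 − μ)² / (μ·(2 + δ)) = 97.066454.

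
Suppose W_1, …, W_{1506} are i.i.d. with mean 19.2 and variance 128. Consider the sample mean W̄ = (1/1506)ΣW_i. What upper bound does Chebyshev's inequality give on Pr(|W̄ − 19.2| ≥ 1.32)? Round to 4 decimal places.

0.0488

Var(W̄) = Var(W_i)/n = 128/1506 = 0.084993.
Chebyshev: Pr(|W̄ − 19.2| ≥ 1.32) ≤ Var(W̄)/(1.32)² = 128/(1506·1.32²) = 0.0488.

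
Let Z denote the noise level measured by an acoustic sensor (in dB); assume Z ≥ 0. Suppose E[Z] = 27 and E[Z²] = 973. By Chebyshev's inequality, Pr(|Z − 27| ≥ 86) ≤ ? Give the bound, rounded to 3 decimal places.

0.033

Var(Z) = E[Z²] − (E[Z])² = 973 − 729 = 244.
Chebyshev's inequality: Pr(|Z − μ| ≥ t) ≤ Var(Z)/t² = 244/7396 = 0.0330.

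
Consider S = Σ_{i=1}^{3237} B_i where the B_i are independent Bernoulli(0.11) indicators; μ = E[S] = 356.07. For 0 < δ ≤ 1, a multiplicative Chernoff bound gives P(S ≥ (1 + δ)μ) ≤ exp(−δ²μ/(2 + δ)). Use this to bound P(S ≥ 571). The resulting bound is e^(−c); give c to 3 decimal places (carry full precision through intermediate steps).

49.829

Write 571 = (1 + δ)μ, so δ = 571/356.07 − 1 = 0.6036173…
Then the exponent is δ²μ/(2 + δ) = (571 − μ)² / (μ·(2 + δ)) = 49.828929.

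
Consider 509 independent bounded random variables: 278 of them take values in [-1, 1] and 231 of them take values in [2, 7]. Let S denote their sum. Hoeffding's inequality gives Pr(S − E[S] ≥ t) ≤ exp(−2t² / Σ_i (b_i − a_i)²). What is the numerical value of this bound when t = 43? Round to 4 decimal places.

Σ(b_i − a_i)² = 278·2² + 231·5² = 6887.
Exponent = 2·43² / 6887 = 0.53695.
Bound = exp(−0.53695) = 0.58453.

0.5845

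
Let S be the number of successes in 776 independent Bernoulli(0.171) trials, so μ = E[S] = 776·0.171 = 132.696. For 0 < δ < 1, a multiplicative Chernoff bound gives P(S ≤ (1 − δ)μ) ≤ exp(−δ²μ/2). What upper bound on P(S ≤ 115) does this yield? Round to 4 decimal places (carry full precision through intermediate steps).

Write 115 = (1 − δ)μ, so δ = 1 − 115/132.696 = 0.1333574…
Then the exponent is δ²μ/2 = (μ − 115)²/(2μ) = 1.179947.
Bound = exp(−1.179947) = 0.30730.

0.3073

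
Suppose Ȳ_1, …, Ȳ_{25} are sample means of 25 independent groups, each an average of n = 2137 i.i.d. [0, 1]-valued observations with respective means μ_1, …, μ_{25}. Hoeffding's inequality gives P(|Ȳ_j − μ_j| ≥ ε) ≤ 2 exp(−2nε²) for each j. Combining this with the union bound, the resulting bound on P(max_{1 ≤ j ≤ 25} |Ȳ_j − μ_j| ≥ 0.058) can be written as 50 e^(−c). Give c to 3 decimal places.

14.378

Union bound over the 25 events: P(max_{1 ≤ j ≤ 25} |Ȳ_j − μ_j| ≥ 0.058) ≤ 25·2·exp(−2nε²) = 50 exp(−2·2137·0.058²).
So c = 2·2137·0.058² = 14.3777.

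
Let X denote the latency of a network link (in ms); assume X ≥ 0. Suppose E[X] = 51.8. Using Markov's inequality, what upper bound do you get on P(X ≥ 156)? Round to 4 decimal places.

0.3321

Markov's inequality: for a non-negative random variable, P(X ≥ a) ≤ E[X]/a.
Here E[X] = 51.8 and a = 156, so the bound is 51.8/156 = 0.3321.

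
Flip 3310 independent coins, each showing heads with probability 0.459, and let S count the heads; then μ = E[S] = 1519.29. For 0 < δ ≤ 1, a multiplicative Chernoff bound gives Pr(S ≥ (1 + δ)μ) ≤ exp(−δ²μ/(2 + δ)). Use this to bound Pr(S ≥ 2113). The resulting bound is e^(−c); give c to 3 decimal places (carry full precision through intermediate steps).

97.044

Write 2113 = (1 + δ)μ, so δ = 2113/1519.29 − 1 = 0.3907812…
Then the exponent is δ²μ/(2 + δ) = (2113 − μ)² / (μ·(2 + δ)) = 97.043894.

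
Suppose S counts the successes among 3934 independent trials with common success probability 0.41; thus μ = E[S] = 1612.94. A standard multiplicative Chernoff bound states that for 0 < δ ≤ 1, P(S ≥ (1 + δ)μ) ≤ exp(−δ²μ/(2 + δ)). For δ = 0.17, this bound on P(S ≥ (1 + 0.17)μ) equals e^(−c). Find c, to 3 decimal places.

21.481

c = δ²μ/(2 + δ) = 0.17²·1612.94/(2 + 0.17) = 21.4811.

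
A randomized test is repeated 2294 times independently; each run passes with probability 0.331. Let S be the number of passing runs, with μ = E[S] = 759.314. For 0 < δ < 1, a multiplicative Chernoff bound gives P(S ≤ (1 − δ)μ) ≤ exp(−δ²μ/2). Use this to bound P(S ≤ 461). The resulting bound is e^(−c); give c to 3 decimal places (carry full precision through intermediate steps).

58.600

Write 461 = (1 − δ)μ, so δ = 1 − 461/759.314 = 0.392873…
Then the exponent is δ²μ/2 = (μ − 461)²/(2μ) = 58.599764.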